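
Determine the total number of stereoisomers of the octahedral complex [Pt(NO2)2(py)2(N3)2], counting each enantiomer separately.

Systematic placement gives 5 geometric isomers: NO2 trans, py trans, N3 trans; NO2 cis, py cis, N3 trans; NO2 cis, py trans, N3 cis; NO2 cis, py cis, N3 cis (chiral); NO2 trans, py cis, N3 cis.
One of these lacks any improper symmetry element and so occurs as an enantiomeric pair, giving 5 + 1 = 6 stereoisomers in total.

6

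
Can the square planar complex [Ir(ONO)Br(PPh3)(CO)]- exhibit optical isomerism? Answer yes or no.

no

A square has two trans pairs of vertices; adjacent vertices are cis.
There are 3 geometric isomers: (Br/ONO trans, CO/PPh3 trans); (Br/PPh3 trans, CO/ONO trans); (Br/CO trans, ONO/PPh3 trans).
Each arrangement has an internal mirror plane or centre of symmetry, so none is chiral.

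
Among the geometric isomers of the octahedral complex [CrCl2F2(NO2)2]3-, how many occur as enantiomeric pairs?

The six octahedral sites form three mutually perpendicular trans pairs.
Working through the distinct placements yields 5 geometric isomers: Cl trans, F trans, NO2 trans; Cl trans, F cis, NO2 cis; Cl cis, F cis, NO2 trans; Cl cis, F cis, NO2 cis (chiral); Cl cis, F trans, NO2 cis.
One of these lacks any improper symmetry element and so occurs as an enantiomeric pair, giving 5 + 1 = 6 stereoisomers in total.

1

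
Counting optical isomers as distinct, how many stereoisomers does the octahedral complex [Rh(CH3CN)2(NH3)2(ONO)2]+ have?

6

In an octahedral complex each vertex has one trans partner and four cis neighbours.
Working through the distinct placements yields 5 geometric isomers: CH3CN trans, NH3 trans, ONO trans; CH3CN trans, NH3 cis, ONO cis; CH3CN cis, NH3 cis, ONO trans; CH3CN cis, NH3 cis, ONO cis (chiral); CH3CN cis, NH3 trans, ONO cis.
One of these lacks any improper symmetry element and so occurs as an enantiomeric pair, giving 5 + 1 = 6 stereoisomers in total.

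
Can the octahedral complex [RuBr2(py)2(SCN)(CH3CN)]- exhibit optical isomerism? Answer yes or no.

The six octahedral sites form three mutually perpendicular trans pairs.
The distinct arrangements are (6 in all): Br trans, py trans; Br trans, py cis; Br cis, py trans; Br cis, py cis (3 arrangements, 2 chiral).
Of these, 2 lack any improper symmetry element and so occur as enantiomeric pairs, giving 6 + 2 = 8 stereoisomers in total.

yes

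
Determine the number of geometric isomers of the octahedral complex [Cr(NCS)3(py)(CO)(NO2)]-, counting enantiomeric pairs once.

4

The six octahedral sites form three mutually perpendicular trans pairs.
There are 4 geometric isomers: NCS mer (3 arrangements); NCS fac (chiral).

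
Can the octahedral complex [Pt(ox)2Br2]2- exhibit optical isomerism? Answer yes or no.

yes

Each ox is bidentate and must span two cis positions.
There are 2 geometric isomers: Br trans; Br cis (chiral).
One of these lacks any improper symmetry element and so occurs as an enantiomeric pair, giving 2 + 1 = 3 stereoisomers in total.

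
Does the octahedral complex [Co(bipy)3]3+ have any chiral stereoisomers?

In an octahedral complex each vertex has one trans partner and four cis neighbours.
Each bipy is bidentate and must span two cis positions.
Only one geometric arrangement is possible; it has no improper symmetry element, so it exists as a pair of enantiomers (2 stereoisomers).

yes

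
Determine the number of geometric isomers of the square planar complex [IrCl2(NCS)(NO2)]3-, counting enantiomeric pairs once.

2

In a square planar complex each vertex has one trans partner and two cis neighbours.
Working through the distinct placements yields 2 geometric isomers: Cl cis; Cl trans.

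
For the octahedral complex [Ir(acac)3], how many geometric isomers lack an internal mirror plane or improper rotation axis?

1

In an octahedral complex each vertex has one trans partner and four cis neighbours.
Each acac is bidentate and must span two cis positions.
Only one geometric arrangement is possible; it has no improper symmetry element, so it exists as a pair of enantiomers (2 stereoisomers).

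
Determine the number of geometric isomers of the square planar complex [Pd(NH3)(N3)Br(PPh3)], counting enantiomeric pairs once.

3

A square has two trans pairs of vertices; adjacent vertices are cis.
Systematic placement gives 3 geometric isomers: (Br/NH3 trans, N3/PPh3 trans); (Br/PPh3 trans, N3/NH3 trans); (Br/N3 trans, NH3/PPh3 trans).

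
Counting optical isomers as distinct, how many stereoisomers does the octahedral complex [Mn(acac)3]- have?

2

In an octahedral complex each vertex has one trans partner and four cis neighbours.
Each acac is bidentate and must span two cis positions.
Only one geometric arrangement is possible; it has no improper symmetry element, so it exists as a pair of enantiomers (2 stereoisomers).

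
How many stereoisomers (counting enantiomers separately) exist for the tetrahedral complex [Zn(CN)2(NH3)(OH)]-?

1

Only one geometric arrangement is possible.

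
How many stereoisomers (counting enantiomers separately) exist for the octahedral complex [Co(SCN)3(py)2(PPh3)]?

Working through the distinct placements yields 3 geometric isomers: SCN mer, py trans; SCN fac, py cis; SCN mer, py cis.
Each arrangement has an internal mirror plane or centre of symmetry, so none is chiral.

3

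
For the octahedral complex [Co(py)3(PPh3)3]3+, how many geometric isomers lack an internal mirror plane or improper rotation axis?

In an octahedral complex each vertex has one trans partner and four cis neighbours.
The distinct arrangements are (2 in all): py mer; py fac.
Each arrangement has an internal mirror plane or centre of symmetry, so none is chiral.

0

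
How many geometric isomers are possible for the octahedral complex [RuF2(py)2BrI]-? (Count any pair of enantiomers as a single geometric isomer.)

Systematic placement gives 6 geometric isomers: F cis, py trans; F cis, py cis (3 arrangements, 2 chiral); F trans, py trans; F trans, py cis.

6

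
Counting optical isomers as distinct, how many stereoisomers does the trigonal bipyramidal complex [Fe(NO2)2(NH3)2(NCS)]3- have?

6

A trigonal bipyramid has two axial and three equatorial sites, which are chemically inequivalent.
Exhaustive case analysis gives 5 geometric isomers.
One of these lacks any improper symmetry element and so occurs as an enantiomeric pair, giving 5 + 1 = 6 stereoisomers in total.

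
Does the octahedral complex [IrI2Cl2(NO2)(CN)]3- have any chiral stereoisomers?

yes

The six octahedral sites form three mutually perpendicular trans pairs.
The distinct arrangements are (6 in all): I cis, Cl cis (3 arrangements, 2 chiral); I trans, Cl cis; I cis, Cl trans; I trans, Cl trans.
Of these, 2 lack any improper symmetry element and so occur as enantiomeric pairs, giving 6 + 2 = 8 stereoisomers in total.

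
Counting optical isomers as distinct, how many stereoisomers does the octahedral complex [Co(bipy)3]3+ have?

In an octahedral complex each vertex has one trans partner and four cis neighbours.
Each bipy is bidentate and must span two cis positions.
Only one geometric arrangement is possible; it has no improper symmetry element, so it exists as a pair of enantiomers (2 stereoisomers).

2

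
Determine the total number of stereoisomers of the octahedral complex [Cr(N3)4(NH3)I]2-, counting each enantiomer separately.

In an octahedral complex each vertex has one trans partner and four cis neighbours.
Systematic placement gives 2 geometric isomers: NH3 and I mutually cis; NH3 and I mutually trans.
Each arrangement has an internal mirror plane or centre of symmetry, so none is chiral.

2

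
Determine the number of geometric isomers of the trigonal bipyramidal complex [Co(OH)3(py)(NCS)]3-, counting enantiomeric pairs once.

In a trigonal bipyramid the two axial positions differ from the three equatorial ones.
Working through the distinct placements yields 4 geometric isomers: py equatorial, NCS axial; py axial, NCS axial; py equatorial, NCS equatorial; py axial, NCS equatorial.

4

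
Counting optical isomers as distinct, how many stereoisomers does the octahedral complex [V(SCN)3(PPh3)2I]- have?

3

An octahedron has six vertices in three trans pairs; every non-trans pair is cis.
Systematic placement gives 3 geometric isomers: SCN mer, PPh3 cis; SCN mer, PPh3 trans; SCN fac, PPh3 cis.
Each arrangement has an internal mirror plane or centre of symmetry, so none is chiral.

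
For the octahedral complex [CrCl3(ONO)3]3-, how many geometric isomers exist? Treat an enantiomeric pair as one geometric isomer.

2

In an octahedral complex each vertex has one trans partner and four cis neighbours.
Working through the distinct placements yields 2 geometric isomers: Cl mer; Cl fac.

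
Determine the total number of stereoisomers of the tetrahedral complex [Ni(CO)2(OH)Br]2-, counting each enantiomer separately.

1

In a tetrahedral complex all four positions are equivalent and every pair of ligands is adjacent — there is no cis/trans distinction.
Only one geometric arrangement is possible.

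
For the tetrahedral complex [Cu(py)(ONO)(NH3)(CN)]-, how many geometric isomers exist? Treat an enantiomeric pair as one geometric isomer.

1

All four vertices of a tetrahedron are equivalent and mutually adjacent, so cis/trans isomerism cannot arise.
Only one geometric arrangement is possible; it has no improper symmetry element, so it exists as a pair of enantiomers (2 stereoisomers).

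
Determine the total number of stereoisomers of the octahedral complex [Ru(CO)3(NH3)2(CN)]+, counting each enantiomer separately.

3

There are 3 geometric isomers: CO mer, NH3 trans; CO fac, NH3 cis; CO mer, NH3 cis.
Each arrangement has an internal mirror plane or centre of symmetry, so none is chiral.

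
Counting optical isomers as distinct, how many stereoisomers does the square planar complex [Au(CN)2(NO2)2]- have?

2

Working through the distinct placements yields 2 geometric isomers: CN cis; CN trans.
Each arrangement has an internal mirror plane or centre of symmetry, so none is chiral.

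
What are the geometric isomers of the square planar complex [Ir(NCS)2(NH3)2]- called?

cis and trans

In a square planar complex each vertex has one trans partner and two cis neighbours.
The distinct arrangements are (2 in all): NCS cis; NCS trans.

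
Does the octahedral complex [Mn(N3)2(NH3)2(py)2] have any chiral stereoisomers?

There are 5 geometric isomers: N3 trans, NH3 trans, py trans; N3 trans, NH3 cis, py cis; N3 cis, NH3 cis, py trans; N3 cis, NH3 cis, py cis (chiral); N3 cis, NH3 trans, py cis.
One of these lacks any improper symmetry element and so occurs as an enantiomeric pair, giving 5 + 1 = 6 stereoisomers in total.

yes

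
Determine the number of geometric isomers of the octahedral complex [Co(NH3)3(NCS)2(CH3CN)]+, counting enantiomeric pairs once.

An octahedron has six vertices in three trans pairs; every non-trans pair is cis.
There are 3 geometric isomers: NH3 mer, NCS cis; NH3 mer, NCS trans; NH3 fac, NCS cis.

3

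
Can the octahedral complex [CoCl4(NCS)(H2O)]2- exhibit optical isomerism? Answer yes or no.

In an octahedral complex each vertex has one trans partner and four cis neighbours.
Systematic placement gives 2 geometric isomers: NCS and H2O mutually trans; NCS and H2O mutually cis.
Each arrangement has an internal mirror plane or centre of symmetry, so none is chiral.

no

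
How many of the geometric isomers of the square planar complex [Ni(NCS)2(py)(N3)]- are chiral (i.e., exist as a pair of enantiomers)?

A square has two trans pairs of vertices; adjacent vertices are cis.
There are 2 geometric isomers: NCS cis; NCS trans.
Each arrangement has an internal mirror plane or centre of symmetry, so none is chiral.

0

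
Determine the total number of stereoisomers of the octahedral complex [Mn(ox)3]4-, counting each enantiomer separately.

In an octahedral complex each vertex has one trans partner and four cis neighbours.
Each ox is bidentate and must span two cis positions.
Only one geometric arrangement is possible; it has no improper symmetry element, so it exists as a pair of enantiomers (2 stereoisomers).

2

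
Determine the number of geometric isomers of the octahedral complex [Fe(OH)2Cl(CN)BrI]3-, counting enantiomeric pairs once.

9

The six octahedral sites form three mutually perpendicular trans pairs.
Exhaustive case analysis gives 9 geometric isomers.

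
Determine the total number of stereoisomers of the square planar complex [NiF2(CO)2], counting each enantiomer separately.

2

In a square planar complex each vertex has one trans partner and two cis neighbours.
Working through the distinct placements yields 2 geometric isomers: F cis; F trans.
Each arrangement has an internal mirror plane or centre of symmetry, so none is chiral.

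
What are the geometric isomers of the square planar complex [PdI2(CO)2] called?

cis and trans

In a square planar complex each vertex has one trans partner and two cis neighbours.
There are 2 geometric isomers: I cis; I trans.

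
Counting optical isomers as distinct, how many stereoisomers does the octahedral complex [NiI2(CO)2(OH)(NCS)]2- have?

8

In an octahedral complex each vertex has one trans partner and four cis neighbours.
The distinct arrangements are (6 in all): I trans, CO trans; I cis, CO trans; I cis, CO cis (3 arrangements, 2 chiral); I trans, CO cis.
Of these, 2 lack any improper symmetry element and so occur as enantiomeric pairs, giving 6 + 2 = 8 stereoisomers in total.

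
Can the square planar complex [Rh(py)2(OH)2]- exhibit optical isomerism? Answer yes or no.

no

In a square planar complex each vertex has one trans partner and two cis neighbours.
There are 2 geometric isomers: py cis; py trans.
Each arrangement has an internal mirror plane or centre of symmetry, so none is chiral.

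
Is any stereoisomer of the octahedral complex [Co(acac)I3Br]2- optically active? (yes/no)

no

In an octahedral complex each vertex has one trans partner and four cis neighbours.
Each acac is bidentate and must span two cis positions.
Systematic placement gives 2 geometric isomers: I fac; I mer.
Each arrangement has an internal mirror plane or centre of symmetry, so none is chiral.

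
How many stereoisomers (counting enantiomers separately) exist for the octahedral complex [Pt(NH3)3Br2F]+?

3

An octahedron has six vertices in three trans pairs; every non-trans pair is cis.
Systematic placement gives 3 geometric isomers: NH3 mer, Br trans; NH3 mer, Br cis; NH3 fac, Br cis.
Each arrangement has an internal mirror plane or centre of symmetry, so none is chiral.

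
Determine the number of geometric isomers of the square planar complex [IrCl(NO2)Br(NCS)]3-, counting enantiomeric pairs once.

3

In a square planar complex each vertex has one trans partner and two cis neighbours.
The distinct arrangements are (3 in all): (Br/NCS trans, Cl/NO2 trans); (Br/NO2 trans, Cl/NCS trans); (Br/Cl trans, NCS/NO2 trans).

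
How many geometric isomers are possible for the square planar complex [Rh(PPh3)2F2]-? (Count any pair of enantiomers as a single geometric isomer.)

2

In a square planar complex each vertex has one trans partner and two cis neighbours.
Working through the distinct placements yields 2 geometric isomers: PPh3 cis; PPh3 trans.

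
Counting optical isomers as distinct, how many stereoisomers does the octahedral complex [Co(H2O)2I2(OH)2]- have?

There are 5 geometric isomers: H2O trans, I trans, OH trans; H2O trans, I cis, OH cis; H2O cis, I cis, OH trans; H2O cis, I cis, OH cis (chiral); H2O cis, I trans, OH cis.
One of these lacks any improper symmetry element and so occurs as an enantiomeric pair, giving 5 + 1 = 6 stereoisomers in total.

6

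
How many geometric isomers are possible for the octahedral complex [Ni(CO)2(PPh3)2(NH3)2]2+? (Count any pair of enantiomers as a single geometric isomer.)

In an octahedral complex each vertex has one trans partner and four cis neighbours.
Working through the distinct placements yields 5 geometric isomers: CO trans, PPh3 trans, NH3 trans; CO trans, PPh3 cis, NH3 cis; CO cis, PPh3 trans, NH3 cis; CO cis, PPh3 cis, NH3 cis (chiral); CO cis, PPh3 cis, NH3 trans.

5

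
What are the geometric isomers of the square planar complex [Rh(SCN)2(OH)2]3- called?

A square has two trans pairs of vertices; adjacent vertices are cis.
There are 2 geometric isomers: SCN cis; SCN trans.

cis and trans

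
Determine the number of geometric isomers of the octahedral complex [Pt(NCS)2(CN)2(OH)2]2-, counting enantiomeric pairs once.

5

The six octahedral sites form three mutually perpendicular trans pairs.
Systematic placement gives 5 geometric isomers: NCS trans, CN trans, OH trans; NCS cis, CN trans, OH cis; NCS cis, CN cis, OH trans; NCS cis, CN cis, OH cis (chiral); NCS trans, CN cis, OH cis.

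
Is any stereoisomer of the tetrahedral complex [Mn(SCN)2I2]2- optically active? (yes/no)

All four vertices of a tetrahedron are equivalent and mutually adjacent, so cis/trans isomerism cannot arise.
Only one geometric arrangement is possible.

no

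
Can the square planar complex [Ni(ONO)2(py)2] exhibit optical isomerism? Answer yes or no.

A square has two trans pairs of vertices; adjacent vertices are cis.
There are 2 geometric isomers: ONO cis; ONO trans.
Each arrangement has an internal mirror plane or centre of symmetry, so none is chiral.

no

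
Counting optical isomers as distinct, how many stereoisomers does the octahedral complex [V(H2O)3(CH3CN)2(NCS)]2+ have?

An octahedron has six vertices in three trans pairs; every non-trans pair is cis.
The distinct arrangements are (3 in all): H2O mer, CH3CN trans; H2O fac, CH3CN cis; H2O mer, CH3CN cis.
Each arrangement has an internal mirror plane or centre of symmetry, so none is chiral.

3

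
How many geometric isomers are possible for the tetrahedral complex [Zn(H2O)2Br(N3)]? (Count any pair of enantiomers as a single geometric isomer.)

1

In a tetrahedral complex all four positions are equivalent and every pair of ligands is adjacent — there is no cis/trans distinction.
Only one geometric arrangement is possible.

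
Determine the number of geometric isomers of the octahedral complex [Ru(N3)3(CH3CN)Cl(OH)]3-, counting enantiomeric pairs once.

4

In an octahedral complex each vertex has one trans partner and four cis neighbours.
Working through the distinct placements yields 4 geometric isomers: N3 mer (3 arrangements); N3 fac (chiral).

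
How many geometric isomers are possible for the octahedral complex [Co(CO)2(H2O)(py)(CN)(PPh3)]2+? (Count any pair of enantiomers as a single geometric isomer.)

The six octahedral sites form three mutually perpendicular trans pairs.
Placing the ligands in turn and identifying arrangements related by rotation or reflection leaves 9 distinct geometric isomers.

9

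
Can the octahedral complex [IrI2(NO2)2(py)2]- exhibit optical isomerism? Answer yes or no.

The six octahedral sites form three mutually perpendicular trans pairs.
Systematic placement gives 5 geometric isomers: I trans, NO2 trans, py trans; I trans, NO2 cis, py cis; I cis, NO2 cis, py trans; I cis, NO2 cis, py cis (chiral); I cis, NO2 trans, py cis.
One of these lacks any improper symmetry element and so occurs as an enantiomeric pair, giving 5 + 1 = 6 stereoisomers in total.

yes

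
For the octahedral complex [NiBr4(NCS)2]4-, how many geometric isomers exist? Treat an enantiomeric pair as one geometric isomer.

The six octahedral sites form three mutually perpendicular trans pairs.
Working through the distinct placements yields 2 geometric isomers: NCS trans; NCS cis.

2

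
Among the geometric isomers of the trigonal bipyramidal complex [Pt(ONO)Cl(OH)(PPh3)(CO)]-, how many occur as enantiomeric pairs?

Systematic enumeration (placing each ligand type in turn and discarding arrangements equivalent by rotation or reflection) gives 10 geometric isomers.
Of these, 10 lack any improper symmetry element and so occur as enantiomeric pairs, giving 10 + 10 = 20 stereoisomers in total.

10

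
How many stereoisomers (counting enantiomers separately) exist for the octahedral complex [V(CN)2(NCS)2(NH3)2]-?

6

Systematic placement gives 5 geometric isomers: CN trans, NCS trans, NH3 trans; CN trans, NCS cis, NH3 cis; CN cis, NCS cis, NH3 trans; CN cis, NCS cis, NH3 cis (chiral); CN cis, NCS trans, NH3 cis.
One of these lacks any improper symmetry element and so occurs as an enantiomeric pair, giving 5 + 1 = 6 stereoisomers in total.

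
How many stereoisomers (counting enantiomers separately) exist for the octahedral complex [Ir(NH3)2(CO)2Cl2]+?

6

An octahedron has six vertices in three trans pairs; every non-trans pair is cis.
Systematic placement gives 5 geometric isomers: NH3 trans, CO trans, Cl trans; NH3 cis, CO trans, Cl cis; NH3 trans, CO cis, Cl cis; NH3 cis, CO cis, Cl cis (chiral); NH3 cis, CO cis, Cl trans.
One of these lacks any improper symmetry element and so occurs as an enantiomeric pair, giving 5 + 1 = 6 stereoisomers in total.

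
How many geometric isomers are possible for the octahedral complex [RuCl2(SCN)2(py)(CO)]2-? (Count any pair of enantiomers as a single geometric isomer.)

The six octahedral sites form three mutually perpendicular trans pairs.
Systematic placement gives 6 geometric isomers: Cl cis, SCN cis (3 arrangements, 2 chiral); Cl cis, SCN trans; Cl trans, SCN cis; Cl trans, SCN trans.

6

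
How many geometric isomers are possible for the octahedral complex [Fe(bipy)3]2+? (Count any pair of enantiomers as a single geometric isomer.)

1

In an octahedral complex each vertex has one trans partner and four cis neighbours.
Each bipy is bidentate and must span two cis positions.
Only one geometric arrangement is possible; it has no improper symmetry element, so it exists as a pair of enantiomers (2 stereoisomers).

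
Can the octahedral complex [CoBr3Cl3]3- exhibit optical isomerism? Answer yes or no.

The six octahedral sites form three mutually perpendicular trans pairs.
Working through the distinct placements yields 2 geometric isomers: Br mer; Br fac.
Each arrangement has an internal mirror plane or centre of symmetry, so none is chiral.

no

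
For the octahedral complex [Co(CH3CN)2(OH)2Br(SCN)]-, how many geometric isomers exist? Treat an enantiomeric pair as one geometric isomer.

In an octahedral complex each vertex has one trans partner and four cis neighbours.
Systematic placement gives 6 geometric isomers: CH3CN cis, OH cis (3 arrangements, 2 chiral); CH3CN cis, OH trans; CH3CN trans, OH cis; CH3CN trans, OH trans.

6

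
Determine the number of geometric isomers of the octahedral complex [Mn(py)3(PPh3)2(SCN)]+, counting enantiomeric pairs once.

Systematic placement gives 3 geometric isomers: py mer, PPh3 trans; py mer, PPh3 cis; py fac, PPh3 cis.

3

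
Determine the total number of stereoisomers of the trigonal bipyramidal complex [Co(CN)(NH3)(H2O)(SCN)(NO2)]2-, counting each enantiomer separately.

A trigonal bipyramid has two axial and three equatorial sites, which are chemically inequivalent.
Exhaustive case analysis gives 10 geometric isomers.
Of these, 10 lack any improper symmetry element and so occur as enantiomeric pairs, giving 10 + 10 = 20 stereoisomers in total.

20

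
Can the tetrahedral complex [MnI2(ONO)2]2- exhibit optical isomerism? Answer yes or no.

Only one geometric arrangement is possible.

no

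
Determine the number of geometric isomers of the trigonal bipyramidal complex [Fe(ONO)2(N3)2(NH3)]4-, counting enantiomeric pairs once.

5

A trigonal bipyramid has two axial and three equatorial sites, which are chemically inequivalent.
Placing the ligands in turn and identifying arrangements related by rotation or reflection leaves 5 distinct geometric isomers.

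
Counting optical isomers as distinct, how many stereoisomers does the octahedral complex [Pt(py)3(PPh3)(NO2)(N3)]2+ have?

The six octahedral sites form three mutually perpendicular trans pairs.
Systematic placement gives 4 geometric isomers: py mer (3 arrangements); py fac (chiral).
One of these lacks any improper symmetry element and so occurs as an enantiomeric pair, giving 4 + 1 = 5 stereoisomers in total.

5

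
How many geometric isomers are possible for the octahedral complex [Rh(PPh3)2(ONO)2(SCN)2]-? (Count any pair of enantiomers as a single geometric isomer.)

5

The six octahedral sites form three mutually perpendicular trans pairs.
Working through the distinct placements yields 5 geometric isomers: PPh3 trans, ONO trans, SCN trans; PPh3 cis, ONO trans, SCN cis; PPh3 cis, ONO cis, SCN trans; PPh3 cis, ONO cis, SCN cis (chiral); PPh3 trans, ONO cis, SCN cis.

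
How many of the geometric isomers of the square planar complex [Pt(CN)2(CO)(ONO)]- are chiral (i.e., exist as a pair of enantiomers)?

0

A square has two trans pairs of vertices; adjacent vertices are cis.
Working through the distinct placements yields 2 geometric isomers: CN cis; CN trans.
Each arrangement has an internal mirror plane or centre of symmetry, so none is chiral.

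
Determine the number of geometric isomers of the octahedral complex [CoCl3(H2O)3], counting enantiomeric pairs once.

2

In an octahedral complex each vertex has one trans partner and four cis neighbours.
There are 2 geometric isomers: Cl mer; Cl fac.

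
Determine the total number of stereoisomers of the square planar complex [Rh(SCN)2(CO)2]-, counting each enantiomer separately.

A square has two trans pairs of vertices; adjacent vertices are cis.
The distinct arrangements are (2 in all): SCN cis; SCN trans.
Each arrangement has an internal mirror plane or centre of symmetry, so none is chiral.

2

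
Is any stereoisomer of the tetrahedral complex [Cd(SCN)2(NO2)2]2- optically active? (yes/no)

All four vertices of a tetrahedron are equivalent and mutually adjacent, so cis/trans isomerism cannot arise.
Only one geometric arrangement is possible.

no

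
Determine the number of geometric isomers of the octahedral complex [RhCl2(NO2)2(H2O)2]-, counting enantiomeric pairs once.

An octahedron has six vertices in three trans pairs; every non-trans pair is cis.
The distinct arrangements are (5 in all): Cl trans, NO2 trans, H2O trans; Cl trans, NO2 cis, H2O cis; Cl cis, NO2 trans, H2O cis; Cl cis, NO2 cis, H2O cis (chiral); Cl cis, NO2 cis, H2O trans.

5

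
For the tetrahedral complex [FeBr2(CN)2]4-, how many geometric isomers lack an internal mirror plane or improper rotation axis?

0

All four vertices of a tetrahedron are equivalent and mutually adjacent, so cis/trans isomerism cannot arise.
Only one geometric arrangement is possible.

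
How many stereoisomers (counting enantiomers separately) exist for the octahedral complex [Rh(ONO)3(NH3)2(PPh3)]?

The six octahedral sites form three mutually perpendicular trans pairs.
There are 3 geometric isomers: ONO mer, NH3 trans; ONO fac, NH3 cis; ONO mer, NH3 cis.
Each arrangement has an internal mirror plane or centre of symmetry, so none is chiral.

3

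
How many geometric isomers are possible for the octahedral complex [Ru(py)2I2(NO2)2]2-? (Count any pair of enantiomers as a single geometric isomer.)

Working through the distinct placements yields 5 geometric isomers: py trans, I trans, NO2 trans; py cis, I trans, NO2 cis; py trans, I cis, NO2 cis; py cis, I cis, NO2 cis (chiral); py cis, I cis, NO2 trans.

5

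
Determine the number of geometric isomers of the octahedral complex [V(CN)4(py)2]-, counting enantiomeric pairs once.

2

In an octahedral complex each vertex has one trans partner and four cis neighbours.
The distinct arrangements are (2 in all): py trans; py cis.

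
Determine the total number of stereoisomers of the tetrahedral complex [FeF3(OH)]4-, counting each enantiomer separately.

All four vertices of a tetrahedron are equivalent and mutually adjacent, so cis/trans isomerism cannot arise.
Only one geometric arrangement is possible.

1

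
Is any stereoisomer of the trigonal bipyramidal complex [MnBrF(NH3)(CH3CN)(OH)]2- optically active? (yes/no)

Placing the ligands in turn and identifying arrangements related by rotation or reflection leaves 10 distinct geometric isomers.
Of these, 10 lack any improper symmetry element and so occur as enantiomeric pairs, giving 10 + 10 = 20 stereoisomers in total.

yes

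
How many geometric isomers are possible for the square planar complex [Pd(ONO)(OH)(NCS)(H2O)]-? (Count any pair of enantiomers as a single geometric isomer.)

3

In a square planar complex each vertex has one trans partner and two cis neighbours.
There are 3 geometric isomers: (H2O/OH trans, NCS/ONO trans); (H2O/ONO trans, NCS/OH trans); (H2O/NCS trans, OH/ONO trans).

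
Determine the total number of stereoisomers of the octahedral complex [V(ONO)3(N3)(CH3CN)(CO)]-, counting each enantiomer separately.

The distinct arrangements are (4 in all): ONO mer (3 arrangements); ONO fac (chiral).
One of these lacks any improper symmetry element and so occurs as an enantiomeric pair, giving 4 + 1 = 5 stereoisomers in total.

5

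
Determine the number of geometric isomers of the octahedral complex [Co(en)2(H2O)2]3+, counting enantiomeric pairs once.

In an octahedral complex each vertex has one trans partner and four cis neighbours.
Each en is bidentate and must span two cis positions.
There are 2 geometric isomers: H2O trans; H2O cis (chiral).

2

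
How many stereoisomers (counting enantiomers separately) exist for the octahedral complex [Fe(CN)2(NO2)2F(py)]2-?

8

Systematic placement gives 6 geometric isomers: CN trans, NO2 cis; CN trans, NO2 trans; CN cis, NO2 cis (3 arrangements, 2 chiral); CN cis, NO2 trans.
Of these, 2 lack any improper symmetry element and so occur as enantiomeric pairs, giving 6 + 2 = 8 stereoisomers in total.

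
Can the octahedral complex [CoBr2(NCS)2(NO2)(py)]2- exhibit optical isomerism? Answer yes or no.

yes

In an octahedral complex each vertex has one trans partner and four cis neighbours.
There are 6 geometric isomers: Br trans, NCS trans; Br trans, NCS cis; Br cis, NCS cis (3 arrangements, 2 chiral); Br cis, NCS trans.
Of these, 2 lack any improper symmetry element and so occur as enantiomeric pairs, giving 6 + 2 = 8 stereoisomers in total.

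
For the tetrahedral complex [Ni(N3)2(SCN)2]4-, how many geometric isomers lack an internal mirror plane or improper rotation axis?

In a tetrahedral complex all four positions are equivalent and every pair of ligands is adjacent — there is no cis/trans distinction.
Only one geometric arrangement is possible.

0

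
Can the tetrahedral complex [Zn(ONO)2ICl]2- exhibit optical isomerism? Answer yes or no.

no

In a tetrahedral complex all four positions are equivalent and every pair of ligands is adjacent — there is no cis/trans distinction.
Only one geometric arrangement is possible.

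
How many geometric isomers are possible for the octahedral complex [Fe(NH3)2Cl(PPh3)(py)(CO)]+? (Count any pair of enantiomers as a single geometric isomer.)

In an octahedral complex each vertex has one trans partner and four cis neighbours.
Placing the ligands in turn and identifying arrangements related by rotation or reflection leaves 9 distinct geometric isomers.

9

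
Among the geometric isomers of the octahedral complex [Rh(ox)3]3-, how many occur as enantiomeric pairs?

Each ox is bidentate and must span two cis positions.
Only one geometric arrangement is possible; it has no improper symmetry element, so it exists as a pair of enantiomers (2 stereoisomers).

1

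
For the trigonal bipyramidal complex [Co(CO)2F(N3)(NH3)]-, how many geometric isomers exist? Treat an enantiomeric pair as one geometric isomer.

Systematic enumeration (placing each ligand type in turn and discarding arrangements equivalent by rotation or reflection) gives 7 geometric isomers.

7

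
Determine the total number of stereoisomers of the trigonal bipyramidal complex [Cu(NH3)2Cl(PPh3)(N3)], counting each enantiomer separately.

10

A trigonal bipyramid has two axial and three equatorial sites, which are chemically inequivalent.
Systematic enumeration (placing each ligand type in turn and discarding arrangements equivalent by rotation or reflection) gives 7 geometric isomers.
Of these, 3 lack any improper symmetry element and so occur as enantiomeric pairs, giving 7 + 3 = 10 stereoisomers in total.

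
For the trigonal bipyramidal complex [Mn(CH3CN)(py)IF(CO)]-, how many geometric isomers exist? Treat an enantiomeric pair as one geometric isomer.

In a trigonal bipyramid the two axial positions differ from the three equatorial ones.
Placing the ligands in turn and identifying arrangements related by rotation or reflection leaves 10 distinct geometric isomers.

10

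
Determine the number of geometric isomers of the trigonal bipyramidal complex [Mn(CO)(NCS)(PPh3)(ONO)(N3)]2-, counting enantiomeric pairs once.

Placing the ligands in turn and identifying arrangements related by rotation or reflection leaves 10 distinct geometric isomers.

10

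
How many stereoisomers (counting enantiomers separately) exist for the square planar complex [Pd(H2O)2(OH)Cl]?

In a square planar complex each vertex has one trans partner and two cis neighbours.
Working through the distinct placements yields 2 geometric isomers: H2O cis; H2O trans.
Each arrangement has an internal mirror plane or centre of symmetry, so none is chiral.

2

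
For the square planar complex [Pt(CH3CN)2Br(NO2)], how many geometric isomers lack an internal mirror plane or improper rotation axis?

0

A square has two trans pairs of vertices; adjacent vertices are cis.
Systematic placement gives 2 geometric isomers: CH3CN cis; CH3CN trans.
Each arrangement has an internal mirror plane or centre of symmetry, so none is chiral.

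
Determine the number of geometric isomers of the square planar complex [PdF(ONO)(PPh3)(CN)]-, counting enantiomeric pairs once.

In a square planar complex each vertex has one trans partner and two cis neighbours.
The distinct arrangements are (3 in all): (CN/ONO trans, F/PPh3 trans); (CN/PPh3 trans, F/ONO trans); (CN/F trans, ONO/PPh3 trans).

3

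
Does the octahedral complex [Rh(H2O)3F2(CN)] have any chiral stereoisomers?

no

An octahedron has six vertices in three trans pairs; every non-trans pair is cis.
The distinct arrangements are (3 in all): H2O mer, F cis; H2O mer, F trans; H2O fac, F cis.
Each arrangement has an internal mirror plane or centre of symmetry, so none is chiral.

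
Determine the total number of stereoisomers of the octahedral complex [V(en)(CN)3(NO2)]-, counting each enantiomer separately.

In an octahedral complex each vertex has one trans partner and four cis neighbours.
Each en is bidentate and must span two cis positions.
There are 2 geometric isomers: CN mer; CN fac.
Each arrangement has an internal mirror plane or centre of symmetry, so none is chiral.

2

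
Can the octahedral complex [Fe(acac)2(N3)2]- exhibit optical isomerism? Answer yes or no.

yes

The six octahedral sites form three mutually perpendicular trans pairs.
Each acac is bidentate and must span two cis positions.
Systematic placement gives 2 geometric isomers: N3 trans; N3 cis (chiral).
One of these lacks any improper symmetry element and so occurs as an enantiomeric pair, giving 2 + 1 = 3 stereoisomers in total.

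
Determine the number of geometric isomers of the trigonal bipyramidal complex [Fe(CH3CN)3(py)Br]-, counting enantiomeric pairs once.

There are 4 geometric isomers: py equatorial, Br axial; py axial, Br axial; py equatorial, Br equatorial; py axial, Br equatorial.

4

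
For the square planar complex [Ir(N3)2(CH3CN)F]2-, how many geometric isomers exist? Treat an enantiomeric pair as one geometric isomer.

The distinct arrangements are (2 in all): N3 cis; N3 trans.

2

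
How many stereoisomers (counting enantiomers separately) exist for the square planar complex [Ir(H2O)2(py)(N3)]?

The distinct arrangements are (2 in all): H2O cis; H2O trans.
Each arrangement has an internal mirror plane or centre of symmetry, so none is chiral.

2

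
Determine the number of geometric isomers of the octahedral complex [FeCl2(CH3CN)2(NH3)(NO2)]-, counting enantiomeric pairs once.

The six octahedral sites form three mutually perpendicular trans pairs.
There are 6 geometric isomers: Cl trans, CH3CN trans; Cl cis, CH3CN trans; Cl cis, CH3CN cis (3 arrangements, 2 chiral); Cl trans, CH3CN cis.

6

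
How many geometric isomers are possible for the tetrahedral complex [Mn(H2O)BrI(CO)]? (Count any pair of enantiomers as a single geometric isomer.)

In a tetrahedral complex all four positions are equivalent and every pair of ligands is adjacent — there is no cis/trans distinction.
Only one geometric arrangement is possible; it has no improper symmetry element, so it exists as a pair of enantiomers (2 stereoisomers).

1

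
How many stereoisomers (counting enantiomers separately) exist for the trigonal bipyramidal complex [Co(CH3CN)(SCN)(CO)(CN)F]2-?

20

In a trigonal bipyramid the two axial positions differ from the three equatorial ones.
Exhaustive case analysis gives 10 geometric isomers.
Of these, 10 lack any improper symmetry element and so occur as enantiomeric pairs, giving 10 + 10 = 20 stereoisomers in total.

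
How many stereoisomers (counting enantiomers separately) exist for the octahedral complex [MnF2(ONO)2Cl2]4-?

6

In an octahedral complex each vertex has one trans partner and four cis neighbours.
Systematic placement gives 5 geometric isomers: F trans, ONO trans, Cl trans; F cis, ONO cis, Cl trans; F cis, ONO trans, Cl cis; F cis, ONO cis, Cl cis (chiral); F trans, ONO cis, Cl cis.
One of these lacks any improper symmetry element and so occurs as an enantiomeric pair, giving 5 + 1 = 6 stereoisomers in total.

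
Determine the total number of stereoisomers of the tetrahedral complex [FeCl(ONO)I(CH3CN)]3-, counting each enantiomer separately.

2

Only one geometric arrangement is possible; it has no improper symmetry element, so it exists as a pair of enantiomers (2 stereoisomers).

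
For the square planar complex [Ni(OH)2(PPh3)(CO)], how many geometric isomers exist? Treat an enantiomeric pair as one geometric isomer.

In a square planar complex each vertex has one trans partner and two cis neighbours.
The distinct arrangements are (2 in all): OH cis; OH trans.

2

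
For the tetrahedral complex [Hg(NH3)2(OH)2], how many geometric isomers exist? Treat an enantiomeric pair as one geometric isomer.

1

All four vertices of a tetrahedron are equivalent and mutually adjacent, so cis/trans isomerism cannot arise.
Only one geometric arrangement is possible.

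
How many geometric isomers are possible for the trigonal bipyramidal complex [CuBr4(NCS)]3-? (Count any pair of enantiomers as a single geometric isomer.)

2

Working through the distinct placements yields 2 geometric isomers: NCS equatorial; NCS axial.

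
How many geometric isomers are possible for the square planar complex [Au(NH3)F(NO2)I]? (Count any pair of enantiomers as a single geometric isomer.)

3

A square has two trans pairs of vertices; adjacent vertices are cis.
Systematic placement gives 3 geometric isomers: (F/NH3 trans, I/NO2 trans); (F/NO2 trans, I/NH3 trans); (F/I trans, NH3/NO2 trans).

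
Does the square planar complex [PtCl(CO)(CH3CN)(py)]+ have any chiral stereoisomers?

A square has two trans pairs of vertices; adjacent vertices are cis.
Systematic placement gives 3 geometric isomers: (CH3CN/Cl trans, CO/py trans); (CH3CN/py trans, CO/Cl trans); (CH3CN/CO trans, Cl/py trans).
Each arrangement has an internal mirror plane or centre of symmetry, so none is chiral.

no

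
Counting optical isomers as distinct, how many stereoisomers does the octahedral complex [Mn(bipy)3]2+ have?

An octahedron has six vertices in three trans pairs; every non-trans pair is cis.
Each bipy is bidentate and must span two cis positions.
Only one geometric arrangement is possible; it has no improper symmetry element, so it exists as a pair of enantiomers (2 stereoisomers).

2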